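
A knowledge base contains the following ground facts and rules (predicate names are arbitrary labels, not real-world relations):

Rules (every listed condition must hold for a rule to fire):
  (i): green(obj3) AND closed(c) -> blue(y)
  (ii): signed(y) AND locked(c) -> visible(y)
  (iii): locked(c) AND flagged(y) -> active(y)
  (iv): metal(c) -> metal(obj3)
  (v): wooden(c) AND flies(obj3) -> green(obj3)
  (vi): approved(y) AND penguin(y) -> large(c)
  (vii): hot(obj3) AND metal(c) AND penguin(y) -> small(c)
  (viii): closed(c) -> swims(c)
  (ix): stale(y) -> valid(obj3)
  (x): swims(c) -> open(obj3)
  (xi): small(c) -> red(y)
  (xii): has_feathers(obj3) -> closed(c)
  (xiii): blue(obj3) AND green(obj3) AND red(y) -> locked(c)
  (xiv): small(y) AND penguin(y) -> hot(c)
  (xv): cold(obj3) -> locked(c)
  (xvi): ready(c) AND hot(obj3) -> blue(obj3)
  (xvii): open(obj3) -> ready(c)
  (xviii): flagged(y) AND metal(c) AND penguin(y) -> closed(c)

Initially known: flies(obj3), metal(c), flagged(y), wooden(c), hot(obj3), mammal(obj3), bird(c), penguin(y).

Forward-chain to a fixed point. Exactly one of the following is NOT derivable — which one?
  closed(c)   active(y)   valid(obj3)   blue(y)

valid(obj3)

Round 1 fires (iv), (v), (vii), (xviii), giving metal(obj3), green(obj3), small(c), closed(c).
Round 2 fires (i), (viii), (xi), giving blue(y), swims(c), red(y).
Round 3 fires (x), giving open(obj3).
Round 4 fires (xvii), giving ready(c).
Round 5 fires (xvi), giving blue(obj3).
Round 6 fires (xiii), giving locked(c).
Round 7 fires (iii), giving active(y).
Derived: closed(c) (round 1), active(y) (round 7), blue(y) (round 2). valid(obj3) never appears in any round.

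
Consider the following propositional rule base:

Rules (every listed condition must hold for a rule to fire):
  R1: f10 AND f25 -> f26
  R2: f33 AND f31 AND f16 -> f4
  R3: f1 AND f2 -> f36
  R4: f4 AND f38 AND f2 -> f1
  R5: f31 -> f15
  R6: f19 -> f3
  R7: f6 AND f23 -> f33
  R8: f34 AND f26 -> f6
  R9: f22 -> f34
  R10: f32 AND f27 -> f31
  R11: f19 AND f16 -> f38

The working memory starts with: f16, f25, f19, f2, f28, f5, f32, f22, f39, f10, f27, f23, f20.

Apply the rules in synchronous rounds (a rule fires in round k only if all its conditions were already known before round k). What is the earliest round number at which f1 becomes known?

5

Round 1: R1 [f10 AND f25 -> f26]; R6 [f19 -> f3]; R9 [f22 -> f34]; R10 [f32 AND f27 -> f31]; R11 [f19 AND f16 -> f38]. Adds f26, f3, f34, f31, f38.
Round 2: R5 [f31 -> f15]; R8 [f34 AND f26 -> f6]. Adds f15, f6.
Round 3: R7 [f6 AND f23 -> f33]. Adds f33.
Round 4: R2 [f33 AND f31 AND f16 -> f4]. Adds f4.
Round 5: R4 [f4 AND f38 AND f2 -> f1]. Adds f1.
f1 first appears in round 5.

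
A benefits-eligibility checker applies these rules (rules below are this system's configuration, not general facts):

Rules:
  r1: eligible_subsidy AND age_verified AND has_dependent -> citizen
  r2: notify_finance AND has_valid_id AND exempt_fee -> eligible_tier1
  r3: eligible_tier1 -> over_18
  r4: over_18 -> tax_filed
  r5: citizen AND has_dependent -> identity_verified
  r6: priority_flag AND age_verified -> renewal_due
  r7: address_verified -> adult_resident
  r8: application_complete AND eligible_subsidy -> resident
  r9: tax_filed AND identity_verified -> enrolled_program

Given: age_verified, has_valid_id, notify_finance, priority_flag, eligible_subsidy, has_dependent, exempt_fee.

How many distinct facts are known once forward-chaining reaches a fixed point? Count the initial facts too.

14

Round 1: r1 [eligible_subsidy AND age_verified AND has_dependent -> citizen]; r2 [notify_finance AND has_valid_id AND exempt_fee -> eligible_tier1]; r6 [priority_flag AND age_verified -> renewal_due]. New: citizen, eligible_tier1, renewal_due.
Round 2: r3 [eligible_tier1 -> over_18]; r5 [citizen AND has_dependent -> identity_verified]. New: over_18, identity_verified.
Round 3: r4 [over_18 -> tax_filed]. New: tax_filed.
Round 4: r9 [tax_filed AND identity_verified -> enrolled_program]. New: enrolled_program.
Closure: {age_verified, citizen, eligible_subsidy, eligible_tier1, enrolled_program, exempt_fee, has_dependent, has_valid_id, identity_verified, notify_finance, over_18, priority_flag, renewal_due, tax_filed} — 14 facts.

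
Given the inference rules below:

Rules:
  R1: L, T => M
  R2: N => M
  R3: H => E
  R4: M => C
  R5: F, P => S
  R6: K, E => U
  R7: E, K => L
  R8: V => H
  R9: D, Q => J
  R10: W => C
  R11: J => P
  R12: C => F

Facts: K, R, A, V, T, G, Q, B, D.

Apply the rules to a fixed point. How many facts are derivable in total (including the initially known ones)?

19

Round 1 fires R8, R9, giving H, J.
Round 2 fires R3, R11, giving E, P.
Round 3 fires R6, R7, giving U, L.
Round 4 fires R1, giving M.
Round 5 fires R4, giving C.
Round 6 fires R12, giving F.
Round 7 fires R5, giving S.
Closure: {A, B, C, D, E, F, G, H, J, K, L, M, P, Q, R, S, T, U, V} — 19 facts.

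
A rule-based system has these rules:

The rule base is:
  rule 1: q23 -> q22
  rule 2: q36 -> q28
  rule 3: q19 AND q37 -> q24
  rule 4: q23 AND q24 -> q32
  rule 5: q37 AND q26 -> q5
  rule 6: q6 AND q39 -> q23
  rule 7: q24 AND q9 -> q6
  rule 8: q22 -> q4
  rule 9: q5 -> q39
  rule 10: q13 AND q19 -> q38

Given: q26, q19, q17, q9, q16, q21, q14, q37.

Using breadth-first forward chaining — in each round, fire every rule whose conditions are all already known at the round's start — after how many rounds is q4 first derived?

Round 1: rule 3 [q19 AND q37 -> q24]; rule 5 [q37 AND q26 -> q5]. Adds q24, q5.
Round 2: rule 7 [q24 AND q9 -> q6]; rule 9 [q5 -> q39]. Adds q6, q39.
Round 3: rule 6 [q6 AND q39 -> q23]. Adds q23.
Round 4: rule 1 [q23 -> q22]; rule 4 [q23 AND q24 -> q32]. Adds q22, q32.
Round 5: rule 8 [q22 -> q4]. Adds q4.
q4 first appears in round 5.

5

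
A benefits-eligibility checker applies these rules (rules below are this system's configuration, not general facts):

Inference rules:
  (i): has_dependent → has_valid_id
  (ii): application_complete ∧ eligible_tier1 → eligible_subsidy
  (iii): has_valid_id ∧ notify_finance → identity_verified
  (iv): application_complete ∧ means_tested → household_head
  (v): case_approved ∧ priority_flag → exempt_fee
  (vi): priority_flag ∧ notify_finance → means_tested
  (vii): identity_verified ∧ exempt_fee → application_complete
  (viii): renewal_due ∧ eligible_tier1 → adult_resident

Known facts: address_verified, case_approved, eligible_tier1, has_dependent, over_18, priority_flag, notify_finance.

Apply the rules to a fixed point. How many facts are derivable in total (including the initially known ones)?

14

Round 1: (i) [has_dependent → has_valid_id]; (v) [case_approved ∧ priority_flag → exempt_fee]; (vi) [priority_flag ∧ notify_finance → means_tested]. Adds has_valid_id, exempt_fee, means_tested.
Round 2: (iii) [has_valid_id ∧ notify_finance → identity_verified]. Adds identity_verified.
Round 3: (vii) [identity_verified ∧ exempt_fee → application_complete]. Adds application_complete.
Round 4: (ii) [application_complete ∧ eligible_tier1 → eligible_subsidy]; (iv) [application_complete ∧ means_tested → household_head]. Adds eligible_subsidy, household_head.
Closure: {address_verified, application_complete, case_approved, eligible_subsidy, eligible_tier1, exempt_fee, has_dependent, has_valid_id, household_head, identity_verified, means_tested, notify_finance, over_18, priority_flag} — 14 facts.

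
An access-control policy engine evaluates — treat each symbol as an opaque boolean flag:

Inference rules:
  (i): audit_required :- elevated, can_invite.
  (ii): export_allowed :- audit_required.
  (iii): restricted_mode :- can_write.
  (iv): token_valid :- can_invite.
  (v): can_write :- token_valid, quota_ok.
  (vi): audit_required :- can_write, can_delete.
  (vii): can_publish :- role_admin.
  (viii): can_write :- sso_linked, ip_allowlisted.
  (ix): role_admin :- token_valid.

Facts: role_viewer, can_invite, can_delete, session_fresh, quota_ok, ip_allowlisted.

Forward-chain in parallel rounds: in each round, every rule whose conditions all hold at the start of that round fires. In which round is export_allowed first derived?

Round 1 fires (iv), giving token_valid.
Round 2 fires (v), (ix), giving can_write, role_admin.
Round 3 fires (iii), (vi), (vii), giving restricted_mode, audit_required, can_publish.
Round 4 fires (ii), giving export_allowed.
export_allowed first appears in round 4.

4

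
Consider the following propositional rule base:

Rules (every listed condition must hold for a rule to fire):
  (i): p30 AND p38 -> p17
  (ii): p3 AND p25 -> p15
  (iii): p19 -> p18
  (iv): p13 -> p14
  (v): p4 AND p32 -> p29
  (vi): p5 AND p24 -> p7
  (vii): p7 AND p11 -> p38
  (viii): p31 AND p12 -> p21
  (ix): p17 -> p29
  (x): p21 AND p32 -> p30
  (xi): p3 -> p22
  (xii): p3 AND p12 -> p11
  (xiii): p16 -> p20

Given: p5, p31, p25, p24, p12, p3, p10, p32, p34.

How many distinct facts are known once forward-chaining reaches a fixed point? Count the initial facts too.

Round 1: (ii) [p3 AND p25 -> p15]; (vi) [p5 AND p24 -> p7]; (viii) [p31 AND p12 -> p21]; (xi) [p3 -> p22]; (xii) [p3 AND p12 -> p11]. New: p15, p7, p21, p22, p11.
Round 2: (vii) [p7 AND p11 -> p38]; (x) [p21 AND p32 -> p30]. New: p38, p30.
Round 3: (i) [p30 AND p38 -> p17]. New: p17.
Round 4: (ix) [p17 -> p29]. New: p29.
Closure: {p10, p11, p12, p15, p17, p21, p22, p24, p25, p29, p3, p30, p31, p32, p34, p38, p5, p7} — 18 facts.

18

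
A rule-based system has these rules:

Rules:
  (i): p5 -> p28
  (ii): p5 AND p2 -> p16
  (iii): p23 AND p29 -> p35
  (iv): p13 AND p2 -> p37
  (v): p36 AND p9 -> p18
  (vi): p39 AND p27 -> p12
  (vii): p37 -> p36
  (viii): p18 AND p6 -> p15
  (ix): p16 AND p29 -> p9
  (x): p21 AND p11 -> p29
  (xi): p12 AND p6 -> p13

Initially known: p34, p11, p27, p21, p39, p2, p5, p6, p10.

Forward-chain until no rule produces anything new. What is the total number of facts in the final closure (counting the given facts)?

19

Round 1: (i) [p5 -> p28]; (ii) [p5 AND p2 -> p16]; (vi) [p39 AND p27 -> p12]; (x) [p21 AND p11 -> p29]. New: p28, p16, p12, p29.
Round 2: (ix) [p16 AND p29 -> p9]; (xi) [p12 AND p6 -> p13]. New: p9, p13.
Round 3: (iv) [p13 AND p2 -> p37]. New: p37.
Round 4: (vii) [p37 -> p36]. New: p36.
Round 5: (v) [p36 AND p9 -> p18]. New: p18.
Round 6: (viii) [p18 AND p6 -> p15]. New: p15.
Closure: {p10, p11, p12, p13, p15, p16, p18, p2, p21, p27, p28, p29, p34, p36, p37, p39, p5, p6, p9} — 19 facts.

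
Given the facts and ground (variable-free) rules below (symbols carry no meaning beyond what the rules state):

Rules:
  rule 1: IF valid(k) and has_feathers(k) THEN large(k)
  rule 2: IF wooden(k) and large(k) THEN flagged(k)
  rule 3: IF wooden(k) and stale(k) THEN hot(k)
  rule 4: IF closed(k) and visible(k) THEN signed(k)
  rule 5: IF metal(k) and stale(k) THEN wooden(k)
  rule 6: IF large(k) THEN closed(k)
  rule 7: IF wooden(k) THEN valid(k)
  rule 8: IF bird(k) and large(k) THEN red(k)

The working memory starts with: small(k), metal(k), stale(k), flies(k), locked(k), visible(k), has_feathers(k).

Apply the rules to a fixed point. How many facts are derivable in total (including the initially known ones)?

[1] rule 5 [IF metal(k) and stale(k) THEN wooden(k)]. ⇒ new: wooden(k).
[2] rule 3 [IF wooden(k) and stale(k) THEN hot(k)]; rule 7 [IF wooden(k) THEN valid(k)]. ⇒ new: hot(k), valid(k).
[3] rule 1 [IF valid(k) and has_feathers(k) THEN large(k)]. ⇒ new: large(k).
[4] rule 2 [IF wooden(k) and large(k) THEN flagged(k)]; rule 6 [IF large(k) THEN closed(k)]. ⇒ new: flagged(k), closed(k).
[5] rule 4 [IF closed(k) and visible(k) THEN signed(k)]. ⇒ new: signed(k).
Closure: {closed(k), flagged(k), flies(k), has_feathers(k), hot(k), large(k), locked(k), metal(k), signed(k), small(k), stale(k), valid(k), visible(k), wooden(k)} — 14 facts.

14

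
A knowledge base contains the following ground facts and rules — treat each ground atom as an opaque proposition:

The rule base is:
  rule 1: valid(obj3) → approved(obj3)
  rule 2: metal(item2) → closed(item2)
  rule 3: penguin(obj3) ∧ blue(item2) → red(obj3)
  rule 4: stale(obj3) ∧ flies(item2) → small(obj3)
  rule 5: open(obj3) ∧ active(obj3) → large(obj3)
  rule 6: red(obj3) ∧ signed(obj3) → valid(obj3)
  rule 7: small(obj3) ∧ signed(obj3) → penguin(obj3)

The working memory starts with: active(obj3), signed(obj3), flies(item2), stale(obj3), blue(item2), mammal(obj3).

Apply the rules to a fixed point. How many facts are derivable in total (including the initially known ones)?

11

Round 1: rule 4 [stale(obj3) ∧ flies(item2) → small(obj3)]. New: small(obj3).
Round 2: rule 7 [small(obj3) ∧ signed(obj3) → penguin(obj3)]. New: penguin(obj3).
Round 3: rule 3 [penguin(obj3) ∧ blue(item2) → red(obj3)]. New: red(obj3).
Round 4: rule 6 [red(obj3) ∧ signed(obj3) → valid(obj3)]. New: valid(obj3).
Round 5: rule 1 [valid(obj3) → approved(obj3)]. New: approved(obj3).
Closure: {active(obj3), approved(obj3), blue(item2), flies(item2), mammal(obj3), penguin(obj3), red(obj3), signed(obj3), small(obj3), stale(obj3), valid(obj3)} — 11 facts.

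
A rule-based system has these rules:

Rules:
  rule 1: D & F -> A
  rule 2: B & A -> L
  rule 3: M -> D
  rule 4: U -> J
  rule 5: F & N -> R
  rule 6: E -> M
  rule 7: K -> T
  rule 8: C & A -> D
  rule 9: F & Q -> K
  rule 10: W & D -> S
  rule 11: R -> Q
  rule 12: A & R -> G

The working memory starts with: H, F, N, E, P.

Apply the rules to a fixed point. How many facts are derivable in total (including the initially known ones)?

13

[1] rule 5 [F & N -> R]; rule 6 [E -> M]. ⇒ new: R, M.
[2] rule 3 [M -> D]; rule 11 [R -> Q]. ⇒ new: D, Q.
[3] rule 1 [D & F -> A]; rule 9 [F & Q -> K]. ⇒ new: A, K.
[4] rule 7 [K -> T]; rule 12 [A & R -> G]. ⇒ new: T, G.
Closure: {A, D, E, F, G, H, K, M, N, P, Q, R, T} — 13 facts.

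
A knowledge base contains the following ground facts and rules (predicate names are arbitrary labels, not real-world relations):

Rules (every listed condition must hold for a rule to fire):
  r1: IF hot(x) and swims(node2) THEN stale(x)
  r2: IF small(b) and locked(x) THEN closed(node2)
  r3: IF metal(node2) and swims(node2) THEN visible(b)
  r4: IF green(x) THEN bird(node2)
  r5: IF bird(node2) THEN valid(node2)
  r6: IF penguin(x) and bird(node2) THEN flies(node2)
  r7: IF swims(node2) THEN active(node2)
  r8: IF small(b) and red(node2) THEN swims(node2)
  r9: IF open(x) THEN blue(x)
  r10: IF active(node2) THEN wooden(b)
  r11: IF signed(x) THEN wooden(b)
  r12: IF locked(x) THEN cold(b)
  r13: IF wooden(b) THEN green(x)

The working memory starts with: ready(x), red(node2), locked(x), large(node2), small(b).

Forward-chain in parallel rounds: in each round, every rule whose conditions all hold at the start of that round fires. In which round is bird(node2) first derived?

Round 1: r2 [IF small(b) and locked(x) THEN closed(node2)]; r8 [IF small(b) and red(node2) THEN swims(node2)]; r12 [IF locked(x) THEN cold(b)]. New: closed(node2), swims(node2), cold(b).
Round 2: r7 [IF swims(node2) THEN active(node2)]. New: active(node2).
Round 3: r10 [IF active(node2) THEN wooden(b)]. New: wooden(b).
Round 4: r13 [IF wooden(b) THEN green(x)]. New: green(x).
Round 5: r4 [IF green(x) THEN bird(node2)]. New: bird(node2).
bird(node2) first appears in round 5.

5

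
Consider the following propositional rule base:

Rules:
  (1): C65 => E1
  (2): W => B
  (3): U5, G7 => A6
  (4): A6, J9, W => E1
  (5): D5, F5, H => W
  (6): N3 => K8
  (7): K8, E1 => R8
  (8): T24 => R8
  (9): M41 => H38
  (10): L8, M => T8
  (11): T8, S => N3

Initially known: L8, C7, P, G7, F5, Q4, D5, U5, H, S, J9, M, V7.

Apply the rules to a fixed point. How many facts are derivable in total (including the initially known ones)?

21

Round 1: (3) [U5, G7 => A6]; (5) [D5, F5, H => W]; (10) [L8, M => T8]. Adds A6, W, T8.
Round 2: (2) [W => B]; (4) [A6, J9, W => E1]; (11) [T8, S => N3]. Adds B, E1, N3.
Round 3: (6) [N3 => K8]. Adds K8.
Round 4: (7) [K8, E1 => R8]. Adds R8.
Closure: {A6, B, C7, D5, E1, F5, G7, H, J9, K8, L8, M, N3, P, Q4, R8, S, T8, U5, V7, W} — 21 facts.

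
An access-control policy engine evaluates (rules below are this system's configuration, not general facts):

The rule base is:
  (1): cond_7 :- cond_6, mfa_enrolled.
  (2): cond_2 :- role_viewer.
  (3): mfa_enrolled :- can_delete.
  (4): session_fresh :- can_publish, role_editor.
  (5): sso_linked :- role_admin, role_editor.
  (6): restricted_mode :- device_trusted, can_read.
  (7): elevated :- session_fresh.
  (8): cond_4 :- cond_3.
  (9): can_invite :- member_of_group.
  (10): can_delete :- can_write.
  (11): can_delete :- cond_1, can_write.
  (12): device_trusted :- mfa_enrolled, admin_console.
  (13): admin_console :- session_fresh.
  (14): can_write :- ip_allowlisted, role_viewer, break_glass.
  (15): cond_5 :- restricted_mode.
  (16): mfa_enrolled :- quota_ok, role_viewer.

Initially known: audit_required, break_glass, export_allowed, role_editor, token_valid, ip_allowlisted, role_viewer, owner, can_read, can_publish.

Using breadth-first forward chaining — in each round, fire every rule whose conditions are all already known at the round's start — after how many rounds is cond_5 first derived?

Round 1 fires (2), (4), (14), giving cond_2, session_fresh, can_write.
Round 2 fires (7), (10), (13), giving elevated, can_delete, admin_console.
Round 3 fires (3), giving mfa_enrolled.
Round 4 fires (12), giving device_trusted.
Round 5 fires (6), giving restricted_mode.
Round 6 fires (15), giving cond_5.
cond_5 first appears in round 6.

6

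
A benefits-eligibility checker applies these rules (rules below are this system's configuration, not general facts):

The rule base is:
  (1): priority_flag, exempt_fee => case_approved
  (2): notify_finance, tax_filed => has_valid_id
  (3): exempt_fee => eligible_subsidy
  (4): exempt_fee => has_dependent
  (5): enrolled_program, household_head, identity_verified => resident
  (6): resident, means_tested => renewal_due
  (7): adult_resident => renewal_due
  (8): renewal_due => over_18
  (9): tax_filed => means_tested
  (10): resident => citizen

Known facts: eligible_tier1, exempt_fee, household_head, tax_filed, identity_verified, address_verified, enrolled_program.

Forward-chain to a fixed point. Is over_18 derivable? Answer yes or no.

[1] (3) [exempt_fee => eligible_subsidy]; (4) [exempt_fee => has_dependent]; (5) [enrolled_program, household_head, identity_verified => resident]; (9) [tax_filed => means_tested]. ⇒ new: eligible_subsidy, has_dependent, resident, means_tested.
[2] (6) [resident, means_tested => renewal_due]; (10) [resident => citizen]. ⇒ new: renewal_due, citizen.
[3] (8) [renewal_due => over_18]. ⇒ new: over_18.
over_18 appears in round 3, so it is derivable.

yes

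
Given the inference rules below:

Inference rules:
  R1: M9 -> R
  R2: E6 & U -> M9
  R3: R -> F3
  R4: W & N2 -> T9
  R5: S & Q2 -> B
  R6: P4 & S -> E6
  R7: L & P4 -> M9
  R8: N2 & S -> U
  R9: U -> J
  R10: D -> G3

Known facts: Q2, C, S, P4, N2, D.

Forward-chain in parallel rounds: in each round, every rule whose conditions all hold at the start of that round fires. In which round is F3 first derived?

Round 1: R5 [S & Q2 -> B]; R6 [P4 & S -> E6]; R8 [N2 & S -> U]; R10 [D -> G3]. New: B, E6, U, G3.
Round 2: R2 [E6 & U -> M9]; R9 [U -> J]. New: M9, J.
Round 3: R1 [M9 -> R]. New: R.
Round 4: R3 [R -> F3]. New: F3.
F3 first appears in round 4.

4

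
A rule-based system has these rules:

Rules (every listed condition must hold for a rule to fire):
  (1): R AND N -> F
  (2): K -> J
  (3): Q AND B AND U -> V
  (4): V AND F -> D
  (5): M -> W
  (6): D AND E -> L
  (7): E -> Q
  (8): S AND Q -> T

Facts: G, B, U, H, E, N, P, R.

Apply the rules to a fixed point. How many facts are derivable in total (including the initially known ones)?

13

[1] (1) [R AND N -> F]; (7) [E -> Q]. ⇒ new: F, Q.
[2] (3) [Q AND B AND U -> V]. ⇒ new: V.
[3] (4) [V AND F -> D]. ⇒ new: D.
[4] (6) [D AND E -> L]. ⇒ new: L.
Closure: {B, D, E, F, G, H, L, N, P, Q, R, U, V} — 13 facts.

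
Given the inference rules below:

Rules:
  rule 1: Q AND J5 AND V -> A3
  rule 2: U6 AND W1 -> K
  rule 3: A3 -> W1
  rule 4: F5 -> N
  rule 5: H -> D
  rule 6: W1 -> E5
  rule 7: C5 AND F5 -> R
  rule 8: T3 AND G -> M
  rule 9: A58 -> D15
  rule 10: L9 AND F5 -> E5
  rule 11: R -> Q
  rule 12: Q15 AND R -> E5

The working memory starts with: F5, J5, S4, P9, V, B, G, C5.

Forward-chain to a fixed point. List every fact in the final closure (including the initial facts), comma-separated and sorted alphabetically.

Round 1 — rule 4, rule 7, derive N, R.
Round 2 — rule 11, derive Q.
Round 3 — rule 1, derive A3.
Round 4 — rule 3, derive W1.
Round 5 — rule 6, derive E5.

A3, B, C5, E5, F5, G, J5, N, P9, Q, R, S4, V, W1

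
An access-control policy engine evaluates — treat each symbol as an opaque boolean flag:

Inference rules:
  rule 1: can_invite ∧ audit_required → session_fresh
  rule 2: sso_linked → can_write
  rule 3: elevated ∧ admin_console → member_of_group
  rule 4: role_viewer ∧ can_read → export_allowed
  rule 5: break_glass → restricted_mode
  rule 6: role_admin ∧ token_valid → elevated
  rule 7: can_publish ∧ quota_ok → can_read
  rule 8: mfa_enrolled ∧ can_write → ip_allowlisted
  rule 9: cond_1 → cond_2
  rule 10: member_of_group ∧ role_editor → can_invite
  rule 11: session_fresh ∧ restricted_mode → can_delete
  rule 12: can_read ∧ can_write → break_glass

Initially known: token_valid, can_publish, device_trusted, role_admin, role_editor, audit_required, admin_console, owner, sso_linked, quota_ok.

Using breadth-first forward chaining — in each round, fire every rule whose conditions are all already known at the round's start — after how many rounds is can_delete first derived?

5

[1] rule 2 [sso_linked → can_write]; rule 6 [role_admin ∧ token_valid → elevated]; rule 7 [can_publish ∧ quota_ok → can_read]. ⇒ new: can_write, elevated, can_read.
[2] rule 3 [elevated ∧ admin_console → member_of_group]; rule 12 [can_read ∧ can_write → break_glass]. ⇒ new: member_of_group, break_glass.
[3] rule 5 [break_glass → restricted_mode]; rule 10 [member_of_group ∧ role_editor → can_invite]. ⇒ new: restricted_mode, can_invite.
[4] rule 1 [can_invite ∧ audit_required → session_fresh]. ⇒ new: session_fresh.
[5] rule 11 [session_fresh ∧ restricted_mode → can_delete]. ⇒ new: can_delete.
can_delete first appears in round 5.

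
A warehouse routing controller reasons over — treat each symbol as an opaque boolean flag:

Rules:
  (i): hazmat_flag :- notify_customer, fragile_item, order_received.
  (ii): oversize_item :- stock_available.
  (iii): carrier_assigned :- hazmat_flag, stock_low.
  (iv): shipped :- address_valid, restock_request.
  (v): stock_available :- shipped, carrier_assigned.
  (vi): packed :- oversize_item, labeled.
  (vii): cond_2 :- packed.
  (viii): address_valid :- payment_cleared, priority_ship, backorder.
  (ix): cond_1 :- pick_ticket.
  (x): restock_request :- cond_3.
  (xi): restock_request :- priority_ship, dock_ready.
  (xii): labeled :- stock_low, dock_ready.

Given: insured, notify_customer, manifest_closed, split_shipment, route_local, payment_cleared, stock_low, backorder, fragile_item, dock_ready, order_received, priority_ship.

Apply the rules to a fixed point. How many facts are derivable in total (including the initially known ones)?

Round 1: (i) [hazmat_flag :- notify_customer, fragile_item, order_received.]; (viii) [address_valid :- payment_cleared, priority_ship, backorder.]; (xi) [restock_request :- priority_ship, dock_ready.]; (xii) [labeled :- stock_low, dock_ready.]. New: hazmat_flag, address_valid, restock_request, labeled.
Round 2: (iii) [carrier_assigned :- hazmat_flag, stock_low.]; (iv) [shipped :- address_valid, restock_request.]. New: carrier_assigned, shipped.
Round 3: (v) [stock_available :- shipped, carrier_assigned.]. New: stock_available.
Round 4: (ii) [oversize_item :- stock_available.]. New: oversize_item.
Round 5: (vi) [packed :- oversize_item, labeled.]. New: packed.
Round 6: (vii) [cond_2 :- packed.]. New: cond_2.
Closure: {address_valid, backorder, carrier_assigned, cond_2, dock_ready, fragile_item, hazmat_flag, insured, labeled, manifest_closed, notify_customer, order_received, oversize_item, packed, payment_cleared, priority_ship, restock_request, route_local, shipped, split_shipment, stock_available, stock_low} — 22 facts.

22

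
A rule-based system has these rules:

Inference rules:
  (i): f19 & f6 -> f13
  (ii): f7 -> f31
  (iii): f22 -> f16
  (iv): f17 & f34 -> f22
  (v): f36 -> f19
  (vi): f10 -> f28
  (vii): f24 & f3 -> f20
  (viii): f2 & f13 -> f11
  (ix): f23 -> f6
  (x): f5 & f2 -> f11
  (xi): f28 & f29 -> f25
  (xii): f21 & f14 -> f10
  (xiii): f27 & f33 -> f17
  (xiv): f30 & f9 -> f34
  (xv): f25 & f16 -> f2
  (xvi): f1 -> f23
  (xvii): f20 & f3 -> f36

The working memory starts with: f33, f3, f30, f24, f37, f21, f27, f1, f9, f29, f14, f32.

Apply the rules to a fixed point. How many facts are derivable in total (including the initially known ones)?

Round 1: (vii) [f24 & f3 -> f20]; (xii) [f21 & f14 -> f10]; (xiii) [f27 & f33 -> f17]; (xiv) [f30 & f9 -> f34]; (xvi) [f1 -> f23]. Adds f20, f10, f17, f34, f23.
Round 2: (iv) [f17 & f34 -> f22]; (vi) [f10 -> f28]; (ix) [f23 -> f6]; (xvii) [f20 & f3 -> f36]. Adds f22, f28, f6, f36.
Round 3: (iii) [f22 -> f16]; (v) [f36 -> f19]; (xi) [f28 & f29 -> f25]. Adds f16, f19, f25.
Round 4: (i) [f19 & f6 -> f13]; (xv) [f25 & f16 -> f2]. Adds f13, f2.
Round 5: (viii) [f2 & f13 -> f11]. Adds f11.
Closure: {f1, f10, f11, f13, f14, f16, f17, f19, f2, f20, f21, f22, f23, f24, f25, f27, f28, f29, f3, f30, f32, f33, f34, f36, f37, f6, f9} — 27 facts.

27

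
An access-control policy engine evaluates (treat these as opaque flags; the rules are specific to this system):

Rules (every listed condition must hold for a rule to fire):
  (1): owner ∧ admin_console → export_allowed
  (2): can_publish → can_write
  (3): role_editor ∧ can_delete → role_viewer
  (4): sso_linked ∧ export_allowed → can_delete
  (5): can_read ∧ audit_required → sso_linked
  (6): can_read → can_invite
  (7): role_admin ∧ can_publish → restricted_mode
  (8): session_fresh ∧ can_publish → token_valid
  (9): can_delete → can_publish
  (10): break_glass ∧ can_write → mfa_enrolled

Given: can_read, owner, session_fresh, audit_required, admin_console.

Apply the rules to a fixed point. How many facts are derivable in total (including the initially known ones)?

[1] (1) [owner ∧ admin_console → export_allowed]; (5) [can_read ∧ audit_required → sso_linked]; (6) [can_read → can_invite]. ⇒ new: export_allowed, sso_linked, can_invite.
[2] (4) [sso_linked ∧ export_allowed → can_delete]. ⇒ new: can_delete.
[3] (9) [can_delete → can_publish]. ⇒ new: can_publish.
[4] (2) [can_publish → can_write]; (8) [session_fresh ∧ can_publish → token_valid]. ⇒ new: can_write, token_valid.
Closure: {admin_console, audit_required, can_delete, can_invite, can_publish, can_read, can_write, export_allowed, owner, session_fresh, sso_linked, token_valid} — 12 facts.

12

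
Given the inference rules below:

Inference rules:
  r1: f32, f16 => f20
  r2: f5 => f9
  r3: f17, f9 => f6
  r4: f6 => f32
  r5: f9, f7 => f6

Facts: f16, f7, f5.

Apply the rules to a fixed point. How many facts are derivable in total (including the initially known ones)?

7

Round 1: r2 [f5 => f9]. Adds f9.
Round 2: r5 [f9, f7 => f6]. Adds f6.
Round 3: r4 [f6 => f32]. Adds f32.
Round 4: r1 [f32, f16 => f20]. Adds f20.
Closure: {f16, f20, f32, f5, f6, f7, f9} — 7 facts.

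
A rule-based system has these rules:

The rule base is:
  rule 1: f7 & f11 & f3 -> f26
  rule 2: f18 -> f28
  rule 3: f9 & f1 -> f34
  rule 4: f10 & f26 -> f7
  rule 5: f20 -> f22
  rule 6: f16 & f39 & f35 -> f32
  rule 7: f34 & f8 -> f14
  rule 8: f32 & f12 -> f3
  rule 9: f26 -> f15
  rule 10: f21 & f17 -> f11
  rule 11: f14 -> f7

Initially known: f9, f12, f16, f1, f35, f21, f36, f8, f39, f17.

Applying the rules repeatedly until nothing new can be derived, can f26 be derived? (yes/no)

Round 1 — rule 3, rule 6, rule 10, derive f34, f32, f11.
Round 2 — rule 7, rule 8, derive f14, f3.
Round 3 — rule 11, derive f7.
Round 4 — rule 1, derive f26.
Round 5 — rule 9, derive f15.
f26 appears in round 4, so it is derivable.

yes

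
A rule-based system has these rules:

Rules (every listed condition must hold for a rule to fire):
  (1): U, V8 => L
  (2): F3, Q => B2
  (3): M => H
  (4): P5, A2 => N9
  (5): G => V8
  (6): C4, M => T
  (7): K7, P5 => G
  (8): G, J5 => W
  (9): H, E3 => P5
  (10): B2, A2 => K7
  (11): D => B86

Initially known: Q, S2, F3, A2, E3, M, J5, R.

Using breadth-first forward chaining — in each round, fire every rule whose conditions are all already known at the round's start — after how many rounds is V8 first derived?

4

Round 1: (2) [F3, Q => B2]; (3) [M => H]. Adds B2, H.
Round 2: (9) [H, E3 => P5]; (10) [B2, A2 => K7]. Adds P5, K7.
Round 3: (4) [P5, A2 => N9]; (7) [K7, P5 => G]. Adds N9, G.
Round 4: (5) [G => V8]; (8) [G, J5 => W]. Adds V8, W.
V8 first appears in round 4.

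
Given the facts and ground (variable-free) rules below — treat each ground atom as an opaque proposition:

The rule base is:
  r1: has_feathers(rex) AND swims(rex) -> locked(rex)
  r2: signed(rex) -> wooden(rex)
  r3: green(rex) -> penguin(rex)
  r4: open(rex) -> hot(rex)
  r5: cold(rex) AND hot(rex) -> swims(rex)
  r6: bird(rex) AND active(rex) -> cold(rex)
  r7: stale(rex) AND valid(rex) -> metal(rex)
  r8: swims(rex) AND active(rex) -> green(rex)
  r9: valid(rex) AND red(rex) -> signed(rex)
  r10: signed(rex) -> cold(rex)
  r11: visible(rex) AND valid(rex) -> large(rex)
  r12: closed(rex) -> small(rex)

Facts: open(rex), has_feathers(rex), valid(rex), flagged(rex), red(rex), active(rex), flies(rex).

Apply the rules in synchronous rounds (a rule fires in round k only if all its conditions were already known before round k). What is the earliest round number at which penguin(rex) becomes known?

[1] r4 [open(rex) -> hot(rex)]; r9 [valid(rex) AND red(rex) -> signed(rex)]. ⇒ new: hot(rex), signed(rex).
[2] r2 [signed(rex) -> wooden(rex)]; r10 [signed(rex) -> cold(rex)]. ⇒ new: wooden(rex), cold(rex).
[3] r5 [cold(rex) AND hot(rex) -> swims(rex)]. ⇒ new: swims(rex).
[4] r1 [has_feathers(rex) AND swims(rex) -> locked(rex)]; r8 [swims(rex) AND active(rex) -> green(rex)]. ⇒ new: locked(rex), green(rex).
[5] r3 [green(rex) -> penguin(rex)]. ⇒ new: penguin(rex).
penguin(rex) first appears in round 5.

5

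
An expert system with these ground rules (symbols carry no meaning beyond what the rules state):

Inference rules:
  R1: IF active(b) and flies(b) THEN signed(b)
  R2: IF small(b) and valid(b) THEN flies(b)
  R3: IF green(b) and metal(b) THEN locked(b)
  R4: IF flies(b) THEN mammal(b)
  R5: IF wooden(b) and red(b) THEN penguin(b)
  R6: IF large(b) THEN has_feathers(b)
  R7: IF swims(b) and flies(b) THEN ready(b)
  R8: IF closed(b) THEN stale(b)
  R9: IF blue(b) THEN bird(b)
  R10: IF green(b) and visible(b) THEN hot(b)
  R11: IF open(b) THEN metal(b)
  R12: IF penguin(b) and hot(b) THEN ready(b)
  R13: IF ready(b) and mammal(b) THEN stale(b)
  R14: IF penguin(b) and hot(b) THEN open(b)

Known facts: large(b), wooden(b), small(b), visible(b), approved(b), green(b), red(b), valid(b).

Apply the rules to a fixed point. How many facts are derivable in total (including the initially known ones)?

Round 1 — R2, R5, R6, R10, derive flies(b), penguin(b), has_feathers(b), hot(b).
Round 2 — R4, R12, R14, derive mammal(b), ready(b), open(b).
Round 3 — R11, R13, derive metal(b), stale(b).
Round 4 — R3, derive locked(b).
Closure: {approved(b), flies(b), green(b), has_feathers(b), hot(b), large(b), locked(b), mammal(b), metal(b), open(b), penguin(b), ready(b), red(b), small(b), stale(b), valid(b), visible(b), wooden(b)} — 18 facts.

18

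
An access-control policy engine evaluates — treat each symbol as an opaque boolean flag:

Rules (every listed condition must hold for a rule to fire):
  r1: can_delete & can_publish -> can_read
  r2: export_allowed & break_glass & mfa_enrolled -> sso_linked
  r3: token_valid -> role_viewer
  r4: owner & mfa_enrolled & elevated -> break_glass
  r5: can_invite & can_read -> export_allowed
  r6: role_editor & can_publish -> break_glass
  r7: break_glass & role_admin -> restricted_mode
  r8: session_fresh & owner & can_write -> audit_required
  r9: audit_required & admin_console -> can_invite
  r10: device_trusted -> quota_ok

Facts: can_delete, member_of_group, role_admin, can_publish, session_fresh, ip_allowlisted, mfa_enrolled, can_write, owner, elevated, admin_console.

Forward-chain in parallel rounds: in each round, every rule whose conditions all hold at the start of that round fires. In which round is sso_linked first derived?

Round 1 fires r1, r4, r8, giving can_read, break_glass, audit_required.
Round 2 fires r7, r9, giving restricted_mode, can_invite.
Round 3 fires r5, giving export_allowed.
Round 4 fires r2, giving sso_linked.
sso_linked first appears in round 4.

4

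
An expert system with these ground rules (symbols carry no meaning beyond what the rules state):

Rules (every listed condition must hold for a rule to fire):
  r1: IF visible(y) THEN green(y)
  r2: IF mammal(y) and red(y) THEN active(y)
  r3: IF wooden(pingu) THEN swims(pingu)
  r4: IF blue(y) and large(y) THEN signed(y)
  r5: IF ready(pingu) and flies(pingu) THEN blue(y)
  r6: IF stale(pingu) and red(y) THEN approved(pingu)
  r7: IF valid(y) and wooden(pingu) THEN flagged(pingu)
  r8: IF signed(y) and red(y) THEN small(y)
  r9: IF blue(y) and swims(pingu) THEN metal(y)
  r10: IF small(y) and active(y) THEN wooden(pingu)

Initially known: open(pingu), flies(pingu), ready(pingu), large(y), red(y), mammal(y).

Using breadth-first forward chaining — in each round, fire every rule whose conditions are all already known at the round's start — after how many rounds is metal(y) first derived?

6

Round 1: r2 [IF mammal(y) and red(y) THEN active(y)]; r5 [IF ready(pingu) and flies(pingu) THEN blue(y)]. Adds active(y), blue(y).
Round 2: r4 [IF blue(y) and large(y) THEN signed(y)]. Adds signed(y).
Round 3: r8 [IF signed(y) and red(y) THEN small(y)]. Adds small(y).
Round 4: r10 [IF small(y) and active(y) THEN wooden(pingu)]. Adds wooden(pingu).
Round 5: r3 [IF wooden(pingu) THEN swims(pingu)]. Adds swims(pingu).
Round 6: r9 [IF blue(y) and swims(pingu) THEN metal(y)]. Adds metal(y).
metal(y) first appears in round 6.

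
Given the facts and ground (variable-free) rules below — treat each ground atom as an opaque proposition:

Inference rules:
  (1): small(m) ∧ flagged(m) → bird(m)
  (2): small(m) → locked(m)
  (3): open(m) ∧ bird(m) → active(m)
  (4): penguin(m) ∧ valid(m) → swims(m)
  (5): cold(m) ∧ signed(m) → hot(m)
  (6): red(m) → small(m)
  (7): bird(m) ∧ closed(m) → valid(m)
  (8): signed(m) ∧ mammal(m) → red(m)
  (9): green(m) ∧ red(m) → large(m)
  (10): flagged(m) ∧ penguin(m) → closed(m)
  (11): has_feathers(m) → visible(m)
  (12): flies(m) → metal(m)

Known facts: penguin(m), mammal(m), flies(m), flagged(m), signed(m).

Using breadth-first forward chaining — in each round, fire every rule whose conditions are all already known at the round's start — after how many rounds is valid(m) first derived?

[1] (8) [signed(m) ∧ mammal(m) → red(m)]; (10) [flagged(m) ∧ penguin(m) → closed(m)]; (12) [flies(m) → metal(m)]. ⇒ new: red(m), closed(m), metal(m).
[2] (6) [red(m) → small(m)]. ⇒ new: small(m).
[3] (1) [small(m) ∧ flagged(m) → bird(m)]; (2) [small(m) → locked(m)]. ⇒ new: bird(m), locked(m).
[4] (7) [bird(m) ∧ closed(m) → valid(m)]. ⇒ new: valid(m).
valid(m) first appears in round 4.

4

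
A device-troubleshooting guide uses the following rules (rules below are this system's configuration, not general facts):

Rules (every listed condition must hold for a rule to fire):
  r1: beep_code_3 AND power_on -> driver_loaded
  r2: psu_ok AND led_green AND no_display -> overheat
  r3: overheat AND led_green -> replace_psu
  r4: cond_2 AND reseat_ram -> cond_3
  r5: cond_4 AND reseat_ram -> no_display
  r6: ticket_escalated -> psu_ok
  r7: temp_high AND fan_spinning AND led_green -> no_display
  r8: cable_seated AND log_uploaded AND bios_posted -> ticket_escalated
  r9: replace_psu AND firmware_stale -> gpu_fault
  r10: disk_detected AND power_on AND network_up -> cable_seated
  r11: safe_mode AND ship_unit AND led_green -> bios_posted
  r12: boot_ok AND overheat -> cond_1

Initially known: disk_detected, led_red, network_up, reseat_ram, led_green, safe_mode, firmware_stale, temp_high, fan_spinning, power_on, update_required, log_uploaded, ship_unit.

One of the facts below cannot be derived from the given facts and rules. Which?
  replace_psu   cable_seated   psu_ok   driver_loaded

driver_loaded

[1] r7 [temp_high AND fan_spinning AND led_green -> no_display]; r10 [disk_detected AND power_on AND network_up -> cable_seated]; r11 [safe_mode AND ship_unit AND led_green -> bios_posted]. ⇒ new: no_display, cable_seated, bios_posted.
[2] r8 [cable_seated AND log_uploaded AND bios_posted -> ticket_escalated]. ⇒ new: ticket_escalated.
[3] r6 [ticket_escalated -> psu_ok]. ⇒ new: psu_ok.
[4] r2 [psu_ok AND led_green AND no_display -> overheat]. ⇒ new: overheat.
[5] r3 [overheat AND led_green -> replace_psu]. ⇒ new: replace_psu.
[6] r9 [replace_psu AND firmware_stale -> gpu_fault]. ⇒ new: gpu_fault.
Derived: psu_ok (round 3), replace_psu (round 5), cable_seated (round 1). driver_loaded never appears in any round.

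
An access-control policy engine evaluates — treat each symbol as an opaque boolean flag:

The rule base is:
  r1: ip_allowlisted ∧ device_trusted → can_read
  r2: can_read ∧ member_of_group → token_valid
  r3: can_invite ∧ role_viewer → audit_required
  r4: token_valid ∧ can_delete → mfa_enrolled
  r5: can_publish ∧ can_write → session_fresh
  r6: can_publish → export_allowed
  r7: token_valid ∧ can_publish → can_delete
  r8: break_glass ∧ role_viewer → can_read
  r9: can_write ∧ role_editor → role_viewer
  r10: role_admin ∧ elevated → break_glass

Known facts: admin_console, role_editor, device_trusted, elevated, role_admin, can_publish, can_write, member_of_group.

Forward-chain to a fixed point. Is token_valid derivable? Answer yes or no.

Round 1 — r5, r6, r9, r10, derive session_fresh, export_allowed, role_viewer, break_glass.
Round 2 — r8, derive can_read.
Round 3 — r2, derive token_valid.
Round 4 — r7, derive can_delete.
Round 5 — r4, derive mfa_enrolled.
token_valid appears in round 3, so it is derivable.

yes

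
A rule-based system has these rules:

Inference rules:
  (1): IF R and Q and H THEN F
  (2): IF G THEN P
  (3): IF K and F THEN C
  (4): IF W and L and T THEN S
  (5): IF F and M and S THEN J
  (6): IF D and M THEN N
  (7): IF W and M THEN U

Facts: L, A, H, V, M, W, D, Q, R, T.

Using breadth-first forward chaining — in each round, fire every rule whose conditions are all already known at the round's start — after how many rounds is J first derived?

2

Round 1: (1) [IF R and Q and H THEN F]; (4) [IF W and L and T THEN S]; (6) [IF D and M THEN N]; (7) [IF W and M THEN U]. Adds F, S, N, U.
Round 2: (5) [IF F and M and S THEN J]. Adds J.
J first appears in round 2.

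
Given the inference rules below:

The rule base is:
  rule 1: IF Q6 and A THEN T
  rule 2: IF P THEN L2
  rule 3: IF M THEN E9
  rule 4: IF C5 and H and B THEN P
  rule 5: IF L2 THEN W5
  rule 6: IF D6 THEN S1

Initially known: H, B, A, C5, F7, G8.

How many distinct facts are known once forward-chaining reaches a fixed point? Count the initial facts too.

Round 1: rule 4 [IF C5 and H and B THEN P]. Adds P.
Round 2: rule 2 [IF P THEN L2]. Adds L2.
Round 3: rule 5 [IF L2 THEN W5]. Adds W5.
Closure: {A, B, C5, F7, G8, H, L2, P, W5} — 9 facts.

9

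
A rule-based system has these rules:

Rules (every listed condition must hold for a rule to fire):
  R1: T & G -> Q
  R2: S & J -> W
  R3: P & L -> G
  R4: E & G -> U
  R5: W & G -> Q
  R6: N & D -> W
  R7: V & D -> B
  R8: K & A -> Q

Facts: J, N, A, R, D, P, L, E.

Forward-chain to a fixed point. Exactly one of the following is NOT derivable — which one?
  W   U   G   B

B

Round 1: R3 [P & L -> G]; R6 [N & D -> W]. New: G, W.
Round 2: R4 [E & G -> U]; R5 [W & G -> Q]. New: U, Q.
Derived: W (round 1), G (round 1), U (round 2). B never appears in any round.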